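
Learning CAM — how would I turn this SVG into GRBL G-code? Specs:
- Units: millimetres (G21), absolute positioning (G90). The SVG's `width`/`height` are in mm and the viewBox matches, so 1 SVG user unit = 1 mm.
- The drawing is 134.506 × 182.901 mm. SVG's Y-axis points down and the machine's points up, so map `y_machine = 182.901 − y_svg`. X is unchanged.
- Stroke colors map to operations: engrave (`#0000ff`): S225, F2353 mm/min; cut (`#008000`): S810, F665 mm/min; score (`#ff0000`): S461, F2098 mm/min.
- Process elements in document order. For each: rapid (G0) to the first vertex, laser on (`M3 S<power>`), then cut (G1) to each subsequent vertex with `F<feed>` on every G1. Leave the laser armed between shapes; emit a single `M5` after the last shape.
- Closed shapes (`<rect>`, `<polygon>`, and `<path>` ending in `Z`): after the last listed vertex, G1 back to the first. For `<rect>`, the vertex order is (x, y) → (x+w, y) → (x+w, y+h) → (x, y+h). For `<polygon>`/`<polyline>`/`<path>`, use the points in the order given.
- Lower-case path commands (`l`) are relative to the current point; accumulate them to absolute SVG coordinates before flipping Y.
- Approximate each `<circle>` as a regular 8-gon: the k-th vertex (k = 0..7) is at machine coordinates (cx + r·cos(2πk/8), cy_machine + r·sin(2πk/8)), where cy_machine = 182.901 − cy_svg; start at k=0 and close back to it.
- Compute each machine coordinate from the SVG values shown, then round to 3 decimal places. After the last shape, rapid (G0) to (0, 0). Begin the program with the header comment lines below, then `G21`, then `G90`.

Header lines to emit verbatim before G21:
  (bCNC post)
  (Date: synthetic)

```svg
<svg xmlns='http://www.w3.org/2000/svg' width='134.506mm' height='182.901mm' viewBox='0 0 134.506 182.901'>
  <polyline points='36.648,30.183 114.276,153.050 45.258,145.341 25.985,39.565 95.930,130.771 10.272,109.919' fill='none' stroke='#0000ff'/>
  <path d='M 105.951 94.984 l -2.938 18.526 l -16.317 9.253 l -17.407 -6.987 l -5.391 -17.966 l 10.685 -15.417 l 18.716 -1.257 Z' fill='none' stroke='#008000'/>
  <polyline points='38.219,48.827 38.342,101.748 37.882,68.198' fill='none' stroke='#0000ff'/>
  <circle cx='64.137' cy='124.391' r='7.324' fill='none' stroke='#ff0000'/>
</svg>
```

(bCNC post)
(Date: synthetic)
G21
G90
G0 X36.648 Y152.718
M3 S225
G1 X114.276 Y29.851 F2353
G1 X45.258 Y37.560 F2353
G1 X25.985 Y143.336 F2353
G1 X95.930 Y52.130 F2353
G1 X10.272 Y72.982 F2353
G0 X105.951 Y87.917
M3 S810
G1 X103.013 Y69.391 F665
G1 X86.696 Y60.138 F665
G1 X69.289 Y67.125 F665
G1 X63.898 Y85.091 F665
G1 X74.583 Y100.508 F665
G1 X93.299 Y101.765 F665
G1 X105.951 Y87.917 F665
G0 X38.219 Y134.074
M3 S225
G1 X38.342 Y81.153 F2353
G1 X37.882 Y114.703 F2353
G0 X71.461 Y58.510
M3 S461
G1 X69.316 Y63.689 F2098
G1 X64.137 Y65.834 F2098
G1 X58.958 Y63.689 F2098
G1 X56.813 Y58.510 F2098
G1 X58.958 Y53.331 F2098
G1 X64.137 Y51.186 F2098
G1 X69.316 Y53.331 F2098
G1 X71.461 Y58.510 F2098
M5
G0 X0.000 Y0.000

viewBox `0 0 134.506 182.901` with mm width/height → 1 unit = 1 mm. Flip: y_m = 182.901 − y_svg.

**Shape 1** — `<polyline>` open polyline, stroke `#0000ff` → engrave (S225, F2353). Machine vertices: (36.648,152.718) → (114.276,29.851) → (45.258,37.560) → (25.985,143.336) → (95.930,52.130) → (10.272,72.982). Open path.

**Shape 2** — `<path>` regular polygon, stroke `#008000` → cut (S810, F665). Machine vertices: (105.951,87.917) → (103.013,69.391) → (86.696,60.138) → (69.289,67.125) → (63.898,85.091) → (74.583,100.508) → (93.299,101.765) → (105.951,87.917). Closed: final G1 returns to the first vertex.

**Shape 3** — `<polyline>` open polyline, stroke `#0000ff` → engrave (S225, F2353). Machine vertices: (38.219,134.074) → (38.342,81.153) → (37.882,114.703). Open path.

**Shape 4** — `<circle>` circle, stroke `#ff0000` → score (S461, F2098). Machine vertices: (71.461,58.510) → (69.316,63.689) → (64.137,65.834) → (58.958,63.689) → (56.813,58.510) → (58.958,53.331) → (64.137,51.186) → (69.316,53.331) → (71.461,58.510). Closed: final G1 returns to the first vertex.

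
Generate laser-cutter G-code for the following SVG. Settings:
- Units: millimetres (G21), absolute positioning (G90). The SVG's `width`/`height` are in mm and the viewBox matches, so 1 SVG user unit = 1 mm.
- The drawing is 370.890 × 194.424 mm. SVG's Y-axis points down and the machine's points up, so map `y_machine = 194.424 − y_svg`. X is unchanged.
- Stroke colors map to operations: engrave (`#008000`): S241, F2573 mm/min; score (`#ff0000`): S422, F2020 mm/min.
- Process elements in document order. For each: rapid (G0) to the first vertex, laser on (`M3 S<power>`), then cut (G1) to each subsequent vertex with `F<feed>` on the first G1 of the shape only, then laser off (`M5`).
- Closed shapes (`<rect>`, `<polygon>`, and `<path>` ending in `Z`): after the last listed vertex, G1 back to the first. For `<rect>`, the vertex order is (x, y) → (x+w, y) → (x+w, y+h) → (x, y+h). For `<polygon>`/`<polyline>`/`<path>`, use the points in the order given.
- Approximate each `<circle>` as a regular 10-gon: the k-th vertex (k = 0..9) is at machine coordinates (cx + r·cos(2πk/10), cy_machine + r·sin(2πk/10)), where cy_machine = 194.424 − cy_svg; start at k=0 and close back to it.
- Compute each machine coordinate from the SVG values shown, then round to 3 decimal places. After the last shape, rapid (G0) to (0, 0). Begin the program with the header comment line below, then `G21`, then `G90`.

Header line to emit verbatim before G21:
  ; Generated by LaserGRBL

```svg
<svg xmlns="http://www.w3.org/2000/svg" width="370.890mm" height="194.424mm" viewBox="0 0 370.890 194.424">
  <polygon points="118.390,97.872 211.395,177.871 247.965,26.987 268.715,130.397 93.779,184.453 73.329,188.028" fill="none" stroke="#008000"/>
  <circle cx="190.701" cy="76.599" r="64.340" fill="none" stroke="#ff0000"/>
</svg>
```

viewBox `0 0 370.890 194.424` with mm width/height → 1 unit = 1 mm. Flip: y_m = 194.424 − y_svg.

**Shape 1** — `<polygon>` closed polygon, stroke `#008000` → engrave (S241, F2573). Machine vertices: (118.390,96.552) → (211.395,16.553) → (247.965,167.437) → (268.715,64.027) → (93.779,9.971) → (73.329,6.396) → (118.390,96.552). Closed: final G1 returns to the first vertex.

**Shape 2** — `<circle>` circle, stroke `#ff0000` → score (S422, F2020). Machine vertices: (255.041,117.825) → (242.753,155.643) → (210.583,179.016) → (170.819,179.016) → (138.649,155.643) → (126.361,117.825) → (138.649,80.007) → (170.819,56.634) → (210.583,56.634) → (242.753,80.007) → (255.041,117.825). Closed: final G1 returns to the first vertex.

; Generated by LaserGRBL
G21
G90
G0 X118.390 Y96.552
M3 S241
G1 X211.395 Y16.553 F2573
G1 X247.965 Y167.437
G1 X268.715 Y64.027
G1 X93.779 Y9.971
G1 X73.329 Y6.396
G1 X118.390 Y96.552
M5
G0 X255.041 Y117.825
M3 S422
G1 X242.753 Y155.643 F2020
G1 X210.583 Y179.016
G1 X170.819 Y179.016
G1 X138.649 Y155.643
G1 X126.361 Y117.825
G1 X138.649 Y80.007
G1 X170.819 Y56.634
G1 X210.583 Y56.634
G1 X242.753 Y80.007
G1 X255.041 Y117.825
M5
G0 X0.000 Y0.000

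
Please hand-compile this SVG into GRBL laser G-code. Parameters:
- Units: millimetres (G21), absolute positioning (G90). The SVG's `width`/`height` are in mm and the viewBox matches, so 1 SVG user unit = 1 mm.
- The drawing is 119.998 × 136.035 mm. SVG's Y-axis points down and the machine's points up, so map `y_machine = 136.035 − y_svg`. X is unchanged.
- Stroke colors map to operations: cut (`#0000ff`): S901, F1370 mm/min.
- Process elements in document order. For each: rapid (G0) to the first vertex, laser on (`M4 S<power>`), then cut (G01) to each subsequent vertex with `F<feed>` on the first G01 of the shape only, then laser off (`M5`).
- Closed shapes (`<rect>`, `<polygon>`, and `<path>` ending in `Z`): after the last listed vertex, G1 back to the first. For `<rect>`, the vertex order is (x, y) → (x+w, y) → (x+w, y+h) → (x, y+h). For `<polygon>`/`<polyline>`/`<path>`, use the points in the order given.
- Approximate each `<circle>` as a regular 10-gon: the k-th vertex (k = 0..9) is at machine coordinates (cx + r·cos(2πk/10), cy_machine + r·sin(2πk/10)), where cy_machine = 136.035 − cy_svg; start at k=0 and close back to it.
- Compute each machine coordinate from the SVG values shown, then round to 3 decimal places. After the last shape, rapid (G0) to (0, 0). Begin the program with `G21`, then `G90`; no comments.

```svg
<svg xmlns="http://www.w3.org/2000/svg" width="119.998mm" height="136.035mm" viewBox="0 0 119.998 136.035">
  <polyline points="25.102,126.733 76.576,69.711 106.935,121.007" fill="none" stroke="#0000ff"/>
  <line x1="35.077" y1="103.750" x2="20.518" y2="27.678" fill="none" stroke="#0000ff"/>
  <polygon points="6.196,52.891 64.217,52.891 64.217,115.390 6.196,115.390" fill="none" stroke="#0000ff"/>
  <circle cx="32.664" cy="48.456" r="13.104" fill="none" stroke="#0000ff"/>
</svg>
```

viewBox `0 0 119.998 136.035` with mm width/height → 1 unit = 1 mm. Flip: y_m = 136.035 − y_svg.

**Shape 1** — `<polyline>` open polyline, stroke `#0000ff` → cut (S901, F1370). Machine vertices: (25.102,9.302) → (76.576,66.324) → (106.935,15.028). Open path.

**Shape 2** — `<line>` line segment, stroke `#0000ff` → cut (S901, F1370). Machine vertices: (35.077,32.285) → (20.518,108.357). Open path.

**Shape 3** — `<polygon>` rectangle, stroke `#0000ff` → cut (S901, F1370). Machine vertices: (6.196,83.144) → (64.217,83.144) → (64.217,20.645) → (6.196,20.645) → (6.196,83.144). Closed: final G1 returns to the first vertex.

**Shape 4** — `<circle>` circle, stroke `#0000ff` → cut (S901, F1370). Machine vertices: (45.768,87.579) → (43.265,95.281) → (36.713,100.042) → (28.615,100.042) → (22.063,95.281) → (19.560,87.579) → (22.063,79.877) → (28.615,75.116) → (36.713,75.116) → (43.265,79.877) → (45.768,87.579). Closed: final G1 returns to the first vertex.

G21
G90
G0 X25.102 Y9.302
M4 S901
G01 X76.576 Y66.324 F1370
G01 X106.935 Y15.028
M5
G0 X35.077 Y32.285
M4 S901
G01 X20.518 Y108.357 F1370
M5
G0 X6.196 Y83.144
M4 S901
G01 X64.217 Y83.144 F1370
G01 X64.217 Y20.645
G01 X6.196 Y20.645
G01 X6.196 Y83.144
M5
G0 X45.768 Y87.579
M4 S901
G01 X43.265 Y95.281 F1370
G01 X36.713 Y100.042
G01 X28.615 Y100.042
G01 X22.063 Y95.281
G01 X19.560 Y87.579
G01 X22.063 Y79.877
G01 X28.615 Y75.116
G01 X36.713 Y75.116
G01 X43.265 Y79.877
G01 X45.768 Y87.579
M5
G0 X0.000 Y0.000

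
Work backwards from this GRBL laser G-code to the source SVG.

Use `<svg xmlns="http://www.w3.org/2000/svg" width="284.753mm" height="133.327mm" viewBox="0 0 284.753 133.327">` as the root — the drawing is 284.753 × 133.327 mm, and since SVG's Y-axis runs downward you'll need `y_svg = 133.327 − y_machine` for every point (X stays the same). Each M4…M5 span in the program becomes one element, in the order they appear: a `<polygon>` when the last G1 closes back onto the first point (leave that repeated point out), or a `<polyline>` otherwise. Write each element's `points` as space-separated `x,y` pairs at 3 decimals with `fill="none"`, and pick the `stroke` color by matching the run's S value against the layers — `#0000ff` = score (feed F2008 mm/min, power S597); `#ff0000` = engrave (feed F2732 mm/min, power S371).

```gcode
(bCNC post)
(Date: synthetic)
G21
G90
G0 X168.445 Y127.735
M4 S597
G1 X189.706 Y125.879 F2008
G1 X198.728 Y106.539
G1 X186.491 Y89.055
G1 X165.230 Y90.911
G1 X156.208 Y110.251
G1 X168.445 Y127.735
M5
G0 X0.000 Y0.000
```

<svg xmlns="http://www.w3.org/2000/svg" width="284.753mm" height="133.327mm" viewBox="0 0 284.753 133.327">
  <polygon points="168.445,5.592 189.706,7.448 198.728,26.788 186.491,44.272 165.230,42.416 156.208,23.076" fill="none" stroke="#0000ff"/>
</svg>

Each laser-on run becomes one SVG element. Flip Y back into SVG space with y_svg = 133.327 − y_machine. Every run uses S597, so all elements get stroke `#0000ff` (score).

Run 1: The run returns to its start, so emit a `<polygon>` with points (Y-flipped): 168.445,5.592 189.706,7.448 198.728,26.788 186.491,44.272 165.230,42.416 156.208,23.076.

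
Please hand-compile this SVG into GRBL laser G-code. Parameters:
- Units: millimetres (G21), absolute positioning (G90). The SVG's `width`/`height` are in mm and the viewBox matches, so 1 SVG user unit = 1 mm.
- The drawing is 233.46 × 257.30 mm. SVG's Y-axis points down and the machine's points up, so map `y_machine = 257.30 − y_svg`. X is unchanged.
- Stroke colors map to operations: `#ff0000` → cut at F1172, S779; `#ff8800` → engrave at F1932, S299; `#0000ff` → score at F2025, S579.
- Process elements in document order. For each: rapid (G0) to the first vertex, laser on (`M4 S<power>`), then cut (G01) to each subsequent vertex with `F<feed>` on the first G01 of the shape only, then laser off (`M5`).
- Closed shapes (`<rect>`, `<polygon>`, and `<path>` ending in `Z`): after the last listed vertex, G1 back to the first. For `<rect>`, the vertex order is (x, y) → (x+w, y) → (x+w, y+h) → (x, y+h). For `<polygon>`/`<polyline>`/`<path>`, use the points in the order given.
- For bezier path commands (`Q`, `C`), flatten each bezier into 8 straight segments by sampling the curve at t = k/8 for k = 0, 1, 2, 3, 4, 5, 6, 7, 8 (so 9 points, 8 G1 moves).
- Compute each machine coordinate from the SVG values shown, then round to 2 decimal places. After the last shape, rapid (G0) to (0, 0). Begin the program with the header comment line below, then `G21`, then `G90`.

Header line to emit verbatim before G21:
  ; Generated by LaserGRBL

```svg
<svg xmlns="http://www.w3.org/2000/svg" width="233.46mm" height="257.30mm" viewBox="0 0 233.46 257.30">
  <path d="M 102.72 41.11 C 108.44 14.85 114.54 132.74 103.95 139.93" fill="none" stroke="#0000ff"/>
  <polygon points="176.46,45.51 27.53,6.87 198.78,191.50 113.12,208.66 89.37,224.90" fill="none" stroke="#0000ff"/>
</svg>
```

; Generated by LaserGRBL
G21
G90
G0 X102.72 Y216.19
M4 S579
G01 X104.85 Y219.78 F2025
G01 X106.81 Y212.84
G01 X108.42 Y198.36
G01 X109.45 Y179.32
G01 X109.72 Y158.72
G01 X109.03 Y139.54
G01 X107.17 Y124.76
G01 X103.95 Y117.37
M5
G0 X176.46 Y211.79
M4 S579
G01 X27.53 Y250.43 F2025
G01 X198.78 Y65.80
G01 X113.12 Y48.64
G01 X89.37 Y32.40
G01 X176.46 Y211.79
M5
G0 X0.00 Y0.00

Since the viewBox matches the mm dimensions, user units are millimetres directly. The only transform is the Y-flip y_m = 257.30 − y_svg.

Shape 1 is a cubic bezier drawn with `<path>`. Its stroke #0000ff means score at S579, F2025. After flipping Y the toolpath is (102.72,216.19) → (104.85,219.78) → (106.81,212.84) → (108.42,198.36) → (109.45,179.32) → (109.72,158.72) → (109.03,139.54) → (107.17,124.76) → (103.95,117.37).

Shape 2 is a closed polygon drawn with `<polygon>`. Its stroke #0000ff means score at S579, F2025. After flipping Y the toolpath is (176.46,211.79) → (27.53,250.43) → (198.78,65.80) → (113.12,48.64) → (89.37,32.40) → (176.46,211.79), returning to the start.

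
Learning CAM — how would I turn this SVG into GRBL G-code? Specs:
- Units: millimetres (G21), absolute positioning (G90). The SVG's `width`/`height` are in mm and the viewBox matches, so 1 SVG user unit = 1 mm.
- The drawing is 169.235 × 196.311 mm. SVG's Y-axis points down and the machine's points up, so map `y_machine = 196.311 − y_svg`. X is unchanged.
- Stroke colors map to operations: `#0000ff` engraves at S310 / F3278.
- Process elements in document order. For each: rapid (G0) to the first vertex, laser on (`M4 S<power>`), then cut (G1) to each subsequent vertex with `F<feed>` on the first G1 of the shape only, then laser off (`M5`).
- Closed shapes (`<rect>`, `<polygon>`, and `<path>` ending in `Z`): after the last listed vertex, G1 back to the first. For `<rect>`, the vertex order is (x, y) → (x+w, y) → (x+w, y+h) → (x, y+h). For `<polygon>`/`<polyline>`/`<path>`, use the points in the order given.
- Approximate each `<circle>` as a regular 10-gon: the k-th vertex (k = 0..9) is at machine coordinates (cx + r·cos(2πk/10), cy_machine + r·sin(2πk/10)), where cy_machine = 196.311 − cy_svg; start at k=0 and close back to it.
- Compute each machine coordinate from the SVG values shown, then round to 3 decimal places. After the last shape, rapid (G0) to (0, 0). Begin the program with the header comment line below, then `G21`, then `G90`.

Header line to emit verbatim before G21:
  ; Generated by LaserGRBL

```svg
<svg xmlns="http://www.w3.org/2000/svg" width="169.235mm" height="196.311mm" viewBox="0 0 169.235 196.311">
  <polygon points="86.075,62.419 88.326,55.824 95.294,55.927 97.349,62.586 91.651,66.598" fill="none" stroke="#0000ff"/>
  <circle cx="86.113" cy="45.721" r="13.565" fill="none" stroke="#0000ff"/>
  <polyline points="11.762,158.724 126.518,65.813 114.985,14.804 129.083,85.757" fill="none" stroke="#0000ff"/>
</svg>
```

; Generated by LaserGRBL
G21
G90
G0 X86.075 Y133.892
M4 S310
G1 X88.326 Y140.487 F3278
G1 X95.294 Y140.384
G1 X97.349 Y133.725
G1 X91.651 Y129.713
G1 X86.075 Y133.892
M5
G0 X99.678 Y150.590
M4 S310
G1 X97.087 Y158.563 F3278
G1 X90.305 Y163.491
G1 X81.921 Y163.491
G1 X75.139 Y158.563
G1 X72.548 Y150.590
G1 X75.139 Y142.617
G1 X81.921 Y137.689
G1 X90.305 Y137.689
G1 X97.087 Y142.617
G1 X99.678 Y150.590
M5
G0 X11.762 Y37.587
M4 S310
G1 X126.518 Y130.498 F3278
G1 X114.985 Y181.507
G1 X129.083 Y110.554
M5
G0 X0.000 Y0.000

1 u = 1 mm; y_m = 196.311 − y.

[1] `<polygon>` regular polygon, #0000ff→engrave S310 F3278: (86.075,133.892) → (88.326,140.487) → (95.294,140.384) → (97.349,133.725) → (91.651,129.713) → (86.075,133.892) (closed)

[2] `<circle>` circle, #0000ff→engrave S310 F3278: (99.678,150.590) → (97.087,158.563) → (90.305,163.491) → (81.921,163.491) → (75.139,158.563) → (72.548,150.590) → (75.139,142.617) → (81.921,137.689) → (90.305,137.689) → (97.087,142.617) → (99.678,150.590) (closed)

[3] `<polyline>` open polyline, #0000ff→engrave S310 F3278: (11.762,37.587) → (126.518,130.498) → (114.985,181.507) → (129.083,110.554)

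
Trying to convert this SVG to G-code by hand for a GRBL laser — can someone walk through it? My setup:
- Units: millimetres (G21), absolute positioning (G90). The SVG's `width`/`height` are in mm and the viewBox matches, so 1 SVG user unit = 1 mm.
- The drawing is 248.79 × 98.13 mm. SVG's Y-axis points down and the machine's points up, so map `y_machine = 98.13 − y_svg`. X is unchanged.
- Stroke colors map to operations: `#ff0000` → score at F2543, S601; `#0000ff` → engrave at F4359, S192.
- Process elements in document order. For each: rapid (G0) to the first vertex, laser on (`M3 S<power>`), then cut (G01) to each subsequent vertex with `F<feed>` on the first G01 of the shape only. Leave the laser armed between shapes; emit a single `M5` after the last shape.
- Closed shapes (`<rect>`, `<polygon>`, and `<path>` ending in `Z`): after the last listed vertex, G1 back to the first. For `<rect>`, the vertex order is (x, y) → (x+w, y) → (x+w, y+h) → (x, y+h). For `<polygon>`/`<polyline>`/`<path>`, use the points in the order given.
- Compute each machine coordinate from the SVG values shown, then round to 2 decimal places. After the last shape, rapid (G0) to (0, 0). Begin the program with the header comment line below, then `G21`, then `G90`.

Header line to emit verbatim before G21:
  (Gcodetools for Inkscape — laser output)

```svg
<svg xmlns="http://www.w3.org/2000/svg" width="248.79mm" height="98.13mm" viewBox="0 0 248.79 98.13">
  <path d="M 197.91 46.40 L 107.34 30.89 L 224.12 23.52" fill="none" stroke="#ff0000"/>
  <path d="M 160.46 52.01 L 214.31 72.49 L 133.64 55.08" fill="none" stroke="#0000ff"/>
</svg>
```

viewBox `0 0 248.79 98.13` with mm width/height → 1 unit = 1 mm. Flip: y_m = 98.13 − y_svg.

**Shape 1** — `<path>` open polyline, stroke `#ff0000` → score (S601, F2543). Machine vertices: (197.91,51.73) → (107.34,67.24) → (224.12,74.61). Open path.

**Shape 2** — `<path>` open polyline, stroke `#0000ff` → engrave (S192, F4359). Machine vertices: (160.46,46.12) → (214.31,25.64) → (133.64,43.05). Open path.

(Gcodetools for Inkscape — laser output)
G21
G90
G0 X197.91 Y51.73
M3 S601
G01 X107.34 Y67.24 F2543
G01 X224.12 Y74.61
G0 X160.46 Y46.12
M3 S192
G01 X214.31 Y25.64 F4359
G01 X133.64 Y43.05
M5
G0 X0.00 Y0.00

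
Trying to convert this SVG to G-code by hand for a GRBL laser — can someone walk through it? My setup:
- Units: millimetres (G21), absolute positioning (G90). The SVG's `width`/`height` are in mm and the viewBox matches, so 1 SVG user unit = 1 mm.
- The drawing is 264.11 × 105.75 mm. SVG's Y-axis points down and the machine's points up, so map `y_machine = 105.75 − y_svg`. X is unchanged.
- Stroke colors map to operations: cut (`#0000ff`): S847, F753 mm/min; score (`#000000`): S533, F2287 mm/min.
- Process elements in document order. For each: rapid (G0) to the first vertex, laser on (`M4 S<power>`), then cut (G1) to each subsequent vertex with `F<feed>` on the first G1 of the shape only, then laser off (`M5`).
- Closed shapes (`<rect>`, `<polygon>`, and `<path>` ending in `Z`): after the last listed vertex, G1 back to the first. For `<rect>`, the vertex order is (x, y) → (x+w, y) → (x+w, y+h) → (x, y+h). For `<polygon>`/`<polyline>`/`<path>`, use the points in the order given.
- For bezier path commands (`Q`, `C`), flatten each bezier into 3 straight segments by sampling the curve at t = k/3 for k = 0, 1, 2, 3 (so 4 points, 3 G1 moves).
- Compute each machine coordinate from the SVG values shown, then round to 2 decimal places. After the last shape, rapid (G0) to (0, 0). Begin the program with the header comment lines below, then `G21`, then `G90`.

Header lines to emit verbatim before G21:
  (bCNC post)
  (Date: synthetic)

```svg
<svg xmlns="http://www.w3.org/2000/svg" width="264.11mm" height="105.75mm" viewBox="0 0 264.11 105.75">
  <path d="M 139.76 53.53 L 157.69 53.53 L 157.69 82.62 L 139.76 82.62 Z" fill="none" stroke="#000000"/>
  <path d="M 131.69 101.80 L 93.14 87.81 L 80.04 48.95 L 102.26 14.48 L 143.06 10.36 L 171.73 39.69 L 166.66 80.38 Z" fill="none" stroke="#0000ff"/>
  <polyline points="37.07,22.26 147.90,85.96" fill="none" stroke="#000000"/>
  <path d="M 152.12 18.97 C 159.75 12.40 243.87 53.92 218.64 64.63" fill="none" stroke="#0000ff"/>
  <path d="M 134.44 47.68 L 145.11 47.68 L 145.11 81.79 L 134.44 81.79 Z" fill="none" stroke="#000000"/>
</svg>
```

viewBox `0 0 264.11 105.75` with mm width/height → 1 unit = 1 mm. Flip: y_m = 105.75 − y_svg.

**Shape 1** — `<path>` rectangle, stroke `#000000` → score (S533, F2287). Machine vertices: (139.76,52.22) → (157.69,52.22) → (157.69,23.13) → (139.76,23.13) → (139.76,52.22). Closed: final G1 returns to the first vertex.

**Shape 2** — `<path>` regular polygon, stroke `#0000ff` → cut (S847, F753). Machine vertices: (131.69,3.95) → (93.14,17.94) → (80.04,56.80) → (102.26,91.27) → (143.06,95.39) → (171.73,66.06) → (166.66,25.37) → (131.69,3.95). Closed: final G1 returns to the first vertex.

**Shape 3** — `<polyline>` line segment, stroke `#000000` → score (S533, F2287). Machine vertices: (37.07,83.49) → (147.90,19.79). Open path.

**Shape 4** — `<path>` cubic bezier, stroke `#0000ff` → cut (S847, F753). Control points (SVG): P0=(152.12,18.97), P1=(159.75,12.40), P2=(243.87,53.92), P3=(218.64,64.63); sampled at t=k/3. Machine vertices: (152.12,86.78) → (178.36,80.24) → (214.30,59.18) → (218.64,41.12). Open path.

**Shape 5** — `<path>` rectangle, stroke `#000000` → score (S533, F2287). Machine vertices: (134.44,58.07) → (145.11,58.07) → (145.11,23.96) → (134.44,23.96) → (134.44,58.07). Closed: final G1 returns to the first vertex.

(bCNC post)
(Date: synthetic)
G21
G90
G0 X139.76 Y52.22
M4 S533
G1 X157.69 Y52.22 F2287
G1 X157.69 Y23.13
G1 X139.76 Y23.13
G1 X139.76 Y52.22
M5
G0 X131.69 Y3.95
M4 S847
G1 X93.14 Y17.94 F753
G1 X80.04 Y56.80
G1 X102.26 Y91.27
G1 X143.06 Y95.39
G1 X171.73 Y66.06
G1 X166.66 Y25.37
G1 X131.69 Y3.95
M5
G0 X37.07 Y83.49
M4 S533
G1 X147.90 Y19.79 F2287
M5
G0 X152.12 Y86.78
M4 S847
G1 X178.36 Y80.24 F753
G1 X214.30 Y59.18
G1 X218.64 Y41.12
M5
G0 X134.44 Y58.07
M4 S533
G1 X145.11 Y58.07 F2287
G1 X145.11 Y23.96
G1 X134.44 Y23.96
G1 X134.44 Y58.07
M5
G0 X0.00 Y0.00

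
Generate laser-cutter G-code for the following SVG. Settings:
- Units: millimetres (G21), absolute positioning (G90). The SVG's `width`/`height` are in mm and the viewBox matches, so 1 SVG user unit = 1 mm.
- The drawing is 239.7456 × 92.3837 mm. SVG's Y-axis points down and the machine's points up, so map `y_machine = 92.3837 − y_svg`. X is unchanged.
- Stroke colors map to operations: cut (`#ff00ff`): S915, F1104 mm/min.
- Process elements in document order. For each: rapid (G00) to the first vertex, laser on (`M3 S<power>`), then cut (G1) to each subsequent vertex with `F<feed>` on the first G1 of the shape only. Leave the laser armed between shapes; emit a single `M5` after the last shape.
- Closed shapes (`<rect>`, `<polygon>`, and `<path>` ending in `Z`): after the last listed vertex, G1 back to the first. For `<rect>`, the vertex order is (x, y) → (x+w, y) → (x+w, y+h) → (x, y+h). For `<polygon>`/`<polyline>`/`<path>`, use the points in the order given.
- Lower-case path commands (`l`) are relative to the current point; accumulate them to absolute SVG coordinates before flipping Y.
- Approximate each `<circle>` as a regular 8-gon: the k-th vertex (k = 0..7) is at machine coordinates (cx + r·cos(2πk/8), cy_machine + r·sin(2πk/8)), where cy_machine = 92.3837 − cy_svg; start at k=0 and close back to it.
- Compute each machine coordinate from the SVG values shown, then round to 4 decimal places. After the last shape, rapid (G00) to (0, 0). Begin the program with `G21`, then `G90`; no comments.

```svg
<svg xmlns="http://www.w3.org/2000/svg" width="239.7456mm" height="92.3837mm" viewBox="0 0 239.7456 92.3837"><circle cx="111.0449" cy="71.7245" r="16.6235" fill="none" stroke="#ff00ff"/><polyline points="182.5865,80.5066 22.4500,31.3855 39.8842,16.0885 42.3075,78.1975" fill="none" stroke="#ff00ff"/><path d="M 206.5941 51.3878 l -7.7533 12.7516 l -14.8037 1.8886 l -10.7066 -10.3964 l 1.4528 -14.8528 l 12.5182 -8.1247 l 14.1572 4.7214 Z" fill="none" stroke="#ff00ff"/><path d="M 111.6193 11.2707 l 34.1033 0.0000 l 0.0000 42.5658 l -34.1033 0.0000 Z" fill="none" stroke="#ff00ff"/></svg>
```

viewBox `0 0 239.7456 92.3837` with mm width/height → 1 unit = 1 mm. Flip: y_m = 92.3837 − y_svg.

**Shape 1** — `<circle>` circle, stroke `#ff00ff` → cut (S915, F1104). Machine vertices: (127.6684,20.6592) → (122.7995,32.4138) → (111.0449,37.2827) → (99.2903,32.4138) → (94.4214,20.6592) → (99.2903,8.9046) → (111.0449,4.0357) → (122.7995,8.9046) → (127.6684,20.6592). Closed: final G1 returns to the first vertex.

**Shape 2** — `<polyline>` open polyline, stroke `#ff00ff` → cut (S915, F1104). Machine vertices: (182.5865,11.8771) → (22.4500,60.9982) → (39.8842,76.2952) → (42.3075,14.1862). Open path.

**Shape 3** — `<path>` regular polygon, stroke `#ff00ff` → cut (S915, F1104). Machine vertices: (206.5941,40.9959) → (198.8408,28.2443) → (184.0371,26.3557) → (173.3305,36.7521) → (174.7833,51.6049) → (187.3015,59.7296) → (201.4587,55.0082) → (206.5941,40.9959). Closed: final G1 returns to the first vertex.

**Shape 4** — `<path>` rectangle, stroke `#ff00ff` → cut (S915, F1104). Machine vertices: (111.6193,81.1130) → (145.7226,81.1130) → (145.7226,38.5472) → (111.6193,38.5472) → (111.6193,81.1130). Closed: final G1 returns to the first vertex.

G21
G90
G00 X127.6684 Y20.6592
M3 S915
G1 X122.7995 Y32.4138 F1104
G1 X111.0449 Y37.2827
G1 X99.2903 Y32.4138
G1 X94.4214 Y20.6592
G1 X99.2903 Y8.9046
G1 X111.0449 Y4.0357
G1 X122.7995 Y8.9046
G1 X127.6684 Y20.6592
G00 X182.5865 Y11.8771
M3 S915
G1 X22.4500 Y60.9982 F1104
G1 X39.8842 Y76.2952
G1 X42.3075 Y14.1862
G00 X206.5941 Y40.9959
M3 S915
G1 X198.8408 Y28.2443 F1104
G1 X184.0371 Y26.3557
G1 X173.3305 Y36.7521
G1 X174.7833 Y51.6049
G1 X187.3015 Y59.7296
G1 X201.4587 Y55.0082
G1 X206.5941 Y40.9959
G00 X111.6193 Y81.1130
M3 S915
G1 X145.7226 Y81.1130 F1104
G1 X145.7226 Y38.5472
G1 X111.6193 Y38.5472
G1 X111.6193 Y81.1130
M5
G00 X0.0000 Y0.0000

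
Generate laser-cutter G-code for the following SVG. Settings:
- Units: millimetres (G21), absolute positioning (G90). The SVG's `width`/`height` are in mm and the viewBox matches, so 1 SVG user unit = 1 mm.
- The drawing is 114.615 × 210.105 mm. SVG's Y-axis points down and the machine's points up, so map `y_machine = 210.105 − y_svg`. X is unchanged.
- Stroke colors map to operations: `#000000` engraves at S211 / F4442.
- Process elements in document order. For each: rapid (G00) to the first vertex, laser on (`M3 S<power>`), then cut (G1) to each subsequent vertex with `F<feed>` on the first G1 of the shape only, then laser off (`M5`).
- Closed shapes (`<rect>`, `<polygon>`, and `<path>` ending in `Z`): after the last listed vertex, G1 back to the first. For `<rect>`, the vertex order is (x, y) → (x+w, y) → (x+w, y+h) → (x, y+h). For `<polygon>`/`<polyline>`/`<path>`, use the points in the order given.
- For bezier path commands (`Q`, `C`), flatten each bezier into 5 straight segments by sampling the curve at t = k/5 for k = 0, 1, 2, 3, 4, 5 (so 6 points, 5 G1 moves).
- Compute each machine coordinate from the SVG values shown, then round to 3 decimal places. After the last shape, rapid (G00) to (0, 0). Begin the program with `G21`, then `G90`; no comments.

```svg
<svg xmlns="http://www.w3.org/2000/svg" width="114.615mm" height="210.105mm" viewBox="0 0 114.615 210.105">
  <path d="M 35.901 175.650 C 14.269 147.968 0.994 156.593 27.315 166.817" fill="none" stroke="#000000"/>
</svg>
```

Since the viewBox matches the mm dimensions, user units are millimetres directly. The only transform is the Y-flip y_m = 210.105 − y_svg.

Shape 1 is a cubic bezier drawn with `<path>`. Its stroke #000000 means engrave at S211, F4442. After flipping Y the toolpath is (35.901,34.455) → (24.175,46.985) → (15.953,52.467) → (12.737,52.568) → (16.024,48.953) → (27.315,43.288).

G21
G90
G00 X35.901 Y34.455
M3 S211
G1 X24.175 Y46.985 F4442
G1 X15.953 Y52.467
G1 X12.737 Y52.568
G1 X16.024 Y48.953
G1 X27.315 Y43.288
M5
G00 X0.000 Y0.000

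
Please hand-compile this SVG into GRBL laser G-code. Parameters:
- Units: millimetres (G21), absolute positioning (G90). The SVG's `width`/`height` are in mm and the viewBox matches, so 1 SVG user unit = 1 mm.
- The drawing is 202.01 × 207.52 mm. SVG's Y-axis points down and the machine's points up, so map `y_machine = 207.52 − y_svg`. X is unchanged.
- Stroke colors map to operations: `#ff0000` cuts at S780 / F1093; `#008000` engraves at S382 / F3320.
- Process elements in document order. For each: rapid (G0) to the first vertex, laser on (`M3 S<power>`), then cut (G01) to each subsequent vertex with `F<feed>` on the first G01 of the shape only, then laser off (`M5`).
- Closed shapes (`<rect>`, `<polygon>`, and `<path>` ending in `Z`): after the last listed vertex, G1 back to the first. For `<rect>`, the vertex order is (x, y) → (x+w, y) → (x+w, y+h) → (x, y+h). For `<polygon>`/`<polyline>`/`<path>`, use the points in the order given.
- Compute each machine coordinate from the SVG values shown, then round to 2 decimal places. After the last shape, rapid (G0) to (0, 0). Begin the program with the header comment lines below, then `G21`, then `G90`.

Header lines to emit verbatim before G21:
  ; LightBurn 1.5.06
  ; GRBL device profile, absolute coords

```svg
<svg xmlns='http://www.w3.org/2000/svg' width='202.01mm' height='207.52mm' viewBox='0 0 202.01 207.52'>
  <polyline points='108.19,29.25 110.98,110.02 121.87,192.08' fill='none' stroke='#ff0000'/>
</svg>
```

; LightBurn 1.5.06
; GRBL device profile, absolute coords
G21
G90
G0 X108.19 Y178.27
M3 S780
G01 X110.98 Y97.50 F1093
G01 X121.87 Y15.44
M5
G0 X0.00 Y0.00

Since the viewBox matches the mm dimensions, user units are millimetres directly. The only transform is the Y-flip y_m = 207.52 − y_svg.

Shape 1 is a open polyline drawn with `<polyline>`. Its stroke #ff0000 means cut at S780, F1093. After flipping Y the toolpath is (108.19,178.27) → (110.98,97.50) → (121.87,15.44).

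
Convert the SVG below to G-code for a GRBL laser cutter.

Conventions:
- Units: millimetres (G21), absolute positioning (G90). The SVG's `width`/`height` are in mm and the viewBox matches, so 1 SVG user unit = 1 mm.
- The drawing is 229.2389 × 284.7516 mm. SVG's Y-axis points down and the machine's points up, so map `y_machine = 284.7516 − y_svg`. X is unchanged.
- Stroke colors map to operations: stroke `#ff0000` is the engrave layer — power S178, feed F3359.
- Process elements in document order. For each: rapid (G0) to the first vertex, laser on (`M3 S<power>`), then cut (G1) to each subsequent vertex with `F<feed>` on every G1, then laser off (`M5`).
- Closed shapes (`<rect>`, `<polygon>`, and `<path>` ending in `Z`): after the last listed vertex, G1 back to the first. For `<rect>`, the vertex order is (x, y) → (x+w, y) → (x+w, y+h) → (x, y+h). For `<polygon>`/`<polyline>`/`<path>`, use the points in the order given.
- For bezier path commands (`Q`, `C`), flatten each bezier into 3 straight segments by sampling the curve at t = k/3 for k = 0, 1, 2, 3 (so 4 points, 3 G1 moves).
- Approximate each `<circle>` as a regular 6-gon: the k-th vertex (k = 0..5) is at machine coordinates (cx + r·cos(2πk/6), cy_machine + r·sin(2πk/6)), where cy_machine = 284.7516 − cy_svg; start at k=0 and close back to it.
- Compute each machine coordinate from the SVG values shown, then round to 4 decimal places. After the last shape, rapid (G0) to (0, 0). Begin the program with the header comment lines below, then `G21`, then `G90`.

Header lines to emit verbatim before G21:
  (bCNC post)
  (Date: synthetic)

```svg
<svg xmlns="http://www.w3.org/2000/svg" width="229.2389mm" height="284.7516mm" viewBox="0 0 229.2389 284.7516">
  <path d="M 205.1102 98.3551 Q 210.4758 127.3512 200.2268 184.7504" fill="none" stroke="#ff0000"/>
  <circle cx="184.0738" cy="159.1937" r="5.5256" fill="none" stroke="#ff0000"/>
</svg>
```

(bCNC post)
(Date: synthetic)
G21
G90
G0 X205.1102 Y186.3965
M3 S178
G1 X206.9523 Y163.9099 F3359
G1 X205.3245 Y135.1114 F3359
G1 X200.2268 Y100.0012 F3359
M5
G0 X189.5994 Y125.5579
M3 S178
G1 X186.8366 Y130.3432 F3359
G1 X181.3110 Y130.3432 F3359
G1 X178.5482 Y125.5579 F3359
G1 X181.3110 Y120.7726 F3359
G1 X186.8366 Y120.7726 F3359
G1 X189.5994 Y125.5579 F3359
M5
G0 X0.0000 Y0.0000

1 u = 1 mm; y_m = 284.7516 − y.

[1] `<path>` quadratic bezier, #ff0000→engrave S178 F3359: (205.1102,186.3965) → (206.9523,163.9099) → (205.3245,135.1114) → (200.2268,100.0012)

[2] `<circle>` circle, #ff0000→engrave S178 F3359: (189.5994,125.5579) → (186.8366,130.3432) → (181.3110,130.3432) → (178.5482,125.5579) → (181.3110,120.7726) → (186.8366,120.7726) → (189.5994,125.5579) (closed)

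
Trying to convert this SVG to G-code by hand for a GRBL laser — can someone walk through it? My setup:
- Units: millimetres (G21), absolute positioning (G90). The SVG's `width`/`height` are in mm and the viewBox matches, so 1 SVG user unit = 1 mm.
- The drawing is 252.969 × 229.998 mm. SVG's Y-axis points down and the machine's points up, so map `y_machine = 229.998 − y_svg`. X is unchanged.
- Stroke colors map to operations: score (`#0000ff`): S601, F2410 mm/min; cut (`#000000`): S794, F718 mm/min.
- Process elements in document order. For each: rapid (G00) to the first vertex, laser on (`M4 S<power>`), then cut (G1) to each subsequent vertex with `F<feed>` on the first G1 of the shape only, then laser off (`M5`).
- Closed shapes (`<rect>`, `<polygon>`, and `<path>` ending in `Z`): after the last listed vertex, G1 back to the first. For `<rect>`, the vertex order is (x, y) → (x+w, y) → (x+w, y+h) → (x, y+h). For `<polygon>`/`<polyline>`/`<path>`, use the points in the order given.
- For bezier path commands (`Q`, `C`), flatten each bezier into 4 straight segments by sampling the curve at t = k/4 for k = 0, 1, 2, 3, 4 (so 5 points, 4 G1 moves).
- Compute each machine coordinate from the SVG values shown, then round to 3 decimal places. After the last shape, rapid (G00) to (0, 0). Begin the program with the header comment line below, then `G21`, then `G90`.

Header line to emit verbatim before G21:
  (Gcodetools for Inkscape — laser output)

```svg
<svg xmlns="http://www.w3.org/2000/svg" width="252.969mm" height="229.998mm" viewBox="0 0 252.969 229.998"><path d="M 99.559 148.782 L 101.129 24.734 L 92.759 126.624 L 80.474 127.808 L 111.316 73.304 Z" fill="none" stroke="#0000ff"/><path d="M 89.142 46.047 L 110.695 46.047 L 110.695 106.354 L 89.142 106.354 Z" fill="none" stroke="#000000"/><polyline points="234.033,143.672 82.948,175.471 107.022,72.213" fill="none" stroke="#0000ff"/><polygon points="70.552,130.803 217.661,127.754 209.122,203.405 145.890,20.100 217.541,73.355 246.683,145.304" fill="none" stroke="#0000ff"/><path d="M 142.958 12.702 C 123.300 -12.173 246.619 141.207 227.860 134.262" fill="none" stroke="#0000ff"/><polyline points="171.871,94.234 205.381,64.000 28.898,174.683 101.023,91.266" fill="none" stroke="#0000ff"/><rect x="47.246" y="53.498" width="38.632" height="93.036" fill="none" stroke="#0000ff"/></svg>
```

viewBox `0 0 252.969 229.998` with mm width/height → 1 unit = 1 mm. Flip: y_m = 229.998 − y_svg.

**Shape 1** — `<path>` closed polygon, stroke `#0000ff` → score (S601, F2410). Machine vertices: (99.559,81.216) → (101.129,205.264) → (92.759,103.374) → (80.474,102.190) → (111.316,156.694) → (99.559,81.216). Closed: final G1 returns to the first vertex.

**Shape 2** — `<path>` rectangle, stroke `#000000` → cut (S794, F718). Machine vertices: (89.142,183.951) → (110.695,183.951) → (110.695,123.644) → (89.142,123.644) → (89.142,183.951). Closed: final G1 returns to the first vertex.

**Shape 3** — `<polyline>` open polyline, stroke `#0000ff` → score (S601, F2410). Machine vertices: (234.033,86.326) → (82.948,54.527) → (107.022,157.785). Open path.

**Shape 4** — `<polygon>` closed polygon, stroke `#0000ff` → score (S601, F2410). Machine vertices: (70.552,99.195) → (217.661,102.244) → (209.122,26.593) → (145.890,209.898) → (217.541,156.643) → (246.683,84.694) → (70.552,99.195). Closed: final G1 returns to the first vertex.

**Shape 5** — `<path>` cubic bezier, stroke `#0000ff` → score (S601, F2410). Control points (SVG): P0=(142.958,12.702), P1=(123.300,-12.173), P2=(246.619,141.207), P3=(227.860,134.262); sampled at t=k/4. Machine vertices: (142.958,217.296) → (150.569,207.820) → (185.072,163.240) → (219.744,115.298) → (227.860,95.736). Open path.

**Shape 6** — `<polyline>` open polyline, stroke `#0000ff` → score (S601, F2410). Machine vertices: (171.871,135.764) → (205.381,165.998) → (28.898,55.315) → (101.023,138.732). Open path.

**Shape 7** — `<rect>` rectangle, stroke `#0000ff` → score (S601, F2410). Machine vertices: (47.246,176.500) → (85.878,176.500) → (85.878,83.464) → (47.246,83.464) → (47.246,176.500). Closed: final G1 returns to the first vertex.

(Gcodetools for Inkscape — laser output)
G21
G90
G00 X99.559 Y81.216
M4 S601
G1 X101.129 Y205.264 F2410
G1 X92.759 Y103.374
G1 X80.474 Y102.190
G1 X111.316 Y156.694
G1 X99.559 Y81.216
M5
G00 X89.142 Y183.951
M4 S794
G1 X110.695 Y183.951 F718
G1 X110.695 Y123.644
G1 X89.142 Y123.644
G1 X89.142 Y183.951
M5
G00 X234.033 Y86.326
M4 S601
G1 X82.948 Y54.527 F2410
G1 X107.022 Y157.785
M5
G00 X70.552 Y99.195
M4 S601
G1 X217.661 Y102.244 F2410
G1 X209.122 Y26.593
G1 X145.890 Y209.898
G1 X217.541 Y156.643
G1 X246.683 Y84.694
G1 X70.552 Y99.195
M5
G00 X142.958 Y217.296
M4 S601
G1 X150.569 Y207.820 F2410
G1 X185.072 Y163.240
G1 X219.744 Y115.298
G1 X227.860 Y95.736
M5
G00 X171.871 Y135.764
M4 S601
G1 X205.381 Y165.998 F2410
G1 X28.898 Y55.315
G1 X101.023 Y138.732
M5
G00 X47.246 Y176.500
M4 S601
G1 X85.878 Y176.500 F2410
G1 X85.878 Y83.464
G1 X47.246 Y83.464
G1 X47.246 Y176.500
M5
G00 X0.000 Y0.000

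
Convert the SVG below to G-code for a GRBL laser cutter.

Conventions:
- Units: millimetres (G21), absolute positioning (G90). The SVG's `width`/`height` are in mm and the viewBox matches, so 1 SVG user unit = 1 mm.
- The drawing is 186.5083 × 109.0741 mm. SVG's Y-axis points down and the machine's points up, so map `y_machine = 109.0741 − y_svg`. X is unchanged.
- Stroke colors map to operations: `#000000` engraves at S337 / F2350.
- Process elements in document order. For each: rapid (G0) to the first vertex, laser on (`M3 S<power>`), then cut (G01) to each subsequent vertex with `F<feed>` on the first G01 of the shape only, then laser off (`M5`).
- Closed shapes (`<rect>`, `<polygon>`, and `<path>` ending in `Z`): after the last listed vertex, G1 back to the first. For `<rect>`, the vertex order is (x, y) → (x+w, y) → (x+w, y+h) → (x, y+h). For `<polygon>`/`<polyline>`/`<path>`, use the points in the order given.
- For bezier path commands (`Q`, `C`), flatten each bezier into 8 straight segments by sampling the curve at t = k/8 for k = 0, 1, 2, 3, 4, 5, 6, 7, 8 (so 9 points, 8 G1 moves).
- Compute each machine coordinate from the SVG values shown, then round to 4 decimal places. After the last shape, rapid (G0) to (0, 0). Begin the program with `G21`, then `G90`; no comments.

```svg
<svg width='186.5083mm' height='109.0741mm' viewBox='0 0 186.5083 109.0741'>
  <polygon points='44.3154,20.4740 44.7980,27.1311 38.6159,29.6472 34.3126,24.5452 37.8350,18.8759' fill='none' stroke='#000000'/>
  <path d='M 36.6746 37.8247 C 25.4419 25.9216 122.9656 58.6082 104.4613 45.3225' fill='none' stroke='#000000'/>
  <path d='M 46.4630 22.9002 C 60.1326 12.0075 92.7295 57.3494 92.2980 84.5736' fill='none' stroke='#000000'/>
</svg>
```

viewBox `0 0 186.5083 109.0741` with mm width/height → 1 unit = 1 mm. Flip: y_m = 109.0741 − y_svg.

**Shape 1** — `<polygon>` regular polygon, stroke `#000000` → engrave (S337, F2350). Machine vertices: (44.3154,88.6001) → (44.7980,81.9430) → (38.6159,79.4269) → (34.3126,84.5289) → (37.8350,90.1982) → (44.3154,88.6001). Closed: final G1 returns to the first vertex.

**Shape 2** — `<path>` cubic bezier, stroke `#000000` → engrave (S337, F2350). Control points (SVG): P0=(36.6746,37.8247), P1=(25.4419,25.9216), P2=(122.9656,58.6082), P3=(104.4613,45.3225); sampled at t=k/8. Machine vertices: (36.6746,71.2494) → (37.1213,73.7998) → (45.1296,73.2312) → (58.0656,70.6048) → (73.2948,66.9820) → (88.1832,63.4240) → (100.0965,60.9921) → (106.4006,60.7475) → (104.4613,63.7516). Open path.

**Shape 3** — `<path>` cubic bezier, stroke `#000000` → engrave (S337, F2350). Control points (SVG): P0=(46.4630,22.9002), P1=(60.1326,12.0075), P2=(92.7295,57.3494), P3=(92.2980,84.5736); sampled at t=k/8. Machine vertices: (46.4630,86.1739) → (52.3748,87.7679) → (59.4523,84.9612) → (67.0864,78.6251) → (74.6684,69.6310) → (81.5894,58.8502) → (87.2406,47.1540) → (91.0131,35.4136) → (92.2980,24.5005). Open path.

G21
G90
G0 X44.3154 Y88.6001
M3 S337
G01 X44.7980 Y81.9430 F2350
G01 X38.6159 Y79.4269
G01 X34.3126 Y84.5289
G01 X37.8350 Y90.1982
G01 X44.3154 Y88.6001
M5
G0 X36.6746 Y71.2494
M3 S337
G01 X37.1213 Y73.7998 F2350
G01 X45.1296 Y73.2312
G01 X58.0656 Y70.6048
G01 X73.2948 Y66.9820
G01 X88.1832 Y63.4240
G01 X100.0965 Y60.9921
G01 X106.4006 Y60.7475
G01 X104.4613 Y63.7516
M5
G0 X46.4630 Y86.1739
M3 S337
G01 X52.3748 Y87.7679 F2350
G01 X59.4523 Y84.9612
G01 X67.0864 Y78.6251
G01 X74.6684 Y69.6310
G01 X81.5894 Y58.8502
G01 X87.2406 Y47.1540
G01 X91.0131 Y35.4136
G01 X92.2980 Y24.5005
M5
G0 X0.0000 Y0.0000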